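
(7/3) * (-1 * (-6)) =14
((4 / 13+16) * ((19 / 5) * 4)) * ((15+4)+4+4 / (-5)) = 5502.87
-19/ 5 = -3.80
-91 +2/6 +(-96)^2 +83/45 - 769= 376118/45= 8358.18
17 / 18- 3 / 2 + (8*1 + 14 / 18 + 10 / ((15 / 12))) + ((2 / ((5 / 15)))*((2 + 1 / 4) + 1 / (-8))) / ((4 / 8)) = 751 / 18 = 41.72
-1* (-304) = 304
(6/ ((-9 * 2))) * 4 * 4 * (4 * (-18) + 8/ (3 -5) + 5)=1136/ 3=378.67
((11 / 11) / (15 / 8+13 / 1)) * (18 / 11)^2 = 2592 / 14399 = 0.18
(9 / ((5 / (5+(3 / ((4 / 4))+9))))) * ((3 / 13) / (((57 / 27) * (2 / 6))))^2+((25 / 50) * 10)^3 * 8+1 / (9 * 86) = 236882101787 / 236104830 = 1003.29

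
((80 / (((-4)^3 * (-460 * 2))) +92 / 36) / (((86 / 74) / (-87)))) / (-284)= 18173401 / 26964096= 0.67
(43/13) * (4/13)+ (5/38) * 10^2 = 45518/3211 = 14.18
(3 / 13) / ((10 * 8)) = 3 / 1040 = 0.00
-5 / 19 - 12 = -12.26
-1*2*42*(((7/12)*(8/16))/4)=-49/8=-6.12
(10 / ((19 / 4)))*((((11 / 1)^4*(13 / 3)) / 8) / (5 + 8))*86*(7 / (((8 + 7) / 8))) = 70511056 / 171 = 412345.36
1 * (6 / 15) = 2 / 5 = 0.40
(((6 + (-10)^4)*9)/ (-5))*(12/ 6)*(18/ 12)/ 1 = -270162/ 5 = -54032.40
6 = 6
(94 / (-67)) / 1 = -94 / 67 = -1.40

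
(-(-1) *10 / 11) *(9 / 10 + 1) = 19 / 11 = 1.73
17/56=0.30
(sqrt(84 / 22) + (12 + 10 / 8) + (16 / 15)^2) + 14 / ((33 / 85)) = sqrt(462) / 11 + 499439 / 9900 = 52.40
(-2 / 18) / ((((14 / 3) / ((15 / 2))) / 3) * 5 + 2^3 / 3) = -3 / 100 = -0.03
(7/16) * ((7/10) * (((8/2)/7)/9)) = 7/360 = 0.02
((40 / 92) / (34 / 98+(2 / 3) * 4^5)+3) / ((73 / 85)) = 3.49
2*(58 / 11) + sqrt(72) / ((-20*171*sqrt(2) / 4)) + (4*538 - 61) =6588323 / 3135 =2101.54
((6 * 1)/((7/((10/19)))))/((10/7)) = 6/19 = 0.32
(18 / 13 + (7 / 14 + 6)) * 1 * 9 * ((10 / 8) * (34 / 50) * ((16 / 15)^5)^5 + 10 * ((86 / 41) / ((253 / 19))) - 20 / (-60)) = 80880404265179170654709396557067929 / 184557983375789523124694824218750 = 438.24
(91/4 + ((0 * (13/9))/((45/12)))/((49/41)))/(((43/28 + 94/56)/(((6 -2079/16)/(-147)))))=8593/1440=5.97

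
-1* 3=-3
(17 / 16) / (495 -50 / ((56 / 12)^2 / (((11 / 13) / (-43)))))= 465647 / 216956520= 0.00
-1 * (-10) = 10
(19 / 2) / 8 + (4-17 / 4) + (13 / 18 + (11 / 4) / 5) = 1591 / 720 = 2.21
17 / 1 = 17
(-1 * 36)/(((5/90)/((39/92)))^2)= -1108809/529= -2096.05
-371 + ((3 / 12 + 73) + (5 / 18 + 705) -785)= -13589 / 36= -377.47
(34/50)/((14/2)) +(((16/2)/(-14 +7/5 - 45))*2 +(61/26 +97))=2030414/20475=99.17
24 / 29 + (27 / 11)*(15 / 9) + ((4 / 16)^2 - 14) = -46033 / 5104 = -9.02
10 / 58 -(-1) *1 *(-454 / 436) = -5493 / 6322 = -0.87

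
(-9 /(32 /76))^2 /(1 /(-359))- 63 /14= -10497807 /64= -164028.23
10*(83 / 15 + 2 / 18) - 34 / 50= 12547 / 225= 55.76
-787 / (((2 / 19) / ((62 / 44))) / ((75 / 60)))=-2317715 / 176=-13168.84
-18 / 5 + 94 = 452 / 5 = 90.40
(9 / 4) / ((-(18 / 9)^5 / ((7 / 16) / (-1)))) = 63 / 2048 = 0.03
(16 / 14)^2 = 64 / 49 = 1.31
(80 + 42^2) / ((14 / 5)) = 4610 / 7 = 658.57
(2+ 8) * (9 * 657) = 59130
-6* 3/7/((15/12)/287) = -2952/5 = -590.40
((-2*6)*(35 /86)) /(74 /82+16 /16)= -2.57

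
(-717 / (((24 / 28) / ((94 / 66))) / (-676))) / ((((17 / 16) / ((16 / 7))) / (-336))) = -108860530688 / 187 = -582141875.34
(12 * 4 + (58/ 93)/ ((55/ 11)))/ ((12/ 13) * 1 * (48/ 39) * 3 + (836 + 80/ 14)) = 13236587/ 232448850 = 0.06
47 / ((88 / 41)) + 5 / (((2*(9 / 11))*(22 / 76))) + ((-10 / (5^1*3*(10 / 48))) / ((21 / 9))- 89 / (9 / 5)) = -509011 / 27720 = -18.36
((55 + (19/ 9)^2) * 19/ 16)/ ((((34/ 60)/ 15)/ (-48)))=-4575200/ 51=-89709.80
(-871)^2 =758641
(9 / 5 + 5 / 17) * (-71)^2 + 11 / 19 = 17049597 / 1615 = 10557.03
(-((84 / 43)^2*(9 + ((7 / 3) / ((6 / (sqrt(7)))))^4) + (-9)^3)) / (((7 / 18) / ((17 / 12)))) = 2514.95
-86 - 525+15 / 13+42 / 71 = -562342 / 923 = -609.25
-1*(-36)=36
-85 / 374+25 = 545 / 22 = 24.77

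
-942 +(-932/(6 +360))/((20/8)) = -862862/915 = -943.02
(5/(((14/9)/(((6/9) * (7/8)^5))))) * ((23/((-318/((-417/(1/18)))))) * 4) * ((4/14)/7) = 21148155/217088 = 97.42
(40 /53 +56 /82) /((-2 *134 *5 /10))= -1562 /145591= -0.01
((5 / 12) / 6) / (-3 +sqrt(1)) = -5 / 144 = -0.03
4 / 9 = 0.44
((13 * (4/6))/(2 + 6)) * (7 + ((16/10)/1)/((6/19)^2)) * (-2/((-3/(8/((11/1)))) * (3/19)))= 76.66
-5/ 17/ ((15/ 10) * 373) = -10/ 19023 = -0.00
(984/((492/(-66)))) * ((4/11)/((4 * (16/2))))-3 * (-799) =4791/2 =2395.50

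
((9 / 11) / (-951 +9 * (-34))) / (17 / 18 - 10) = 54 / 751267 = 0.00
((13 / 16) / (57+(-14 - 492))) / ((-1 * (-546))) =-1 / 301728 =-0.00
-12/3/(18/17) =-34/9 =-3.78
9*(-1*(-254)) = 2286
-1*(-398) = 398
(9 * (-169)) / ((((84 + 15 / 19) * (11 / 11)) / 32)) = -102752 / 179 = -574.03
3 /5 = 0.60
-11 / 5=-2.20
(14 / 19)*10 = 140 / 19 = 7.37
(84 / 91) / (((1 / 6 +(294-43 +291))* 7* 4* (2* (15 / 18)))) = 54 / 1480115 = 0.00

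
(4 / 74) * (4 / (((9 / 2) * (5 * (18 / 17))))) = 136 / 14985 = 0.01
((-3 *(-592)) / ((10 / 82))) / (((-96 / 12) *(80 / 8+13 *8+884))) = -4551 / 2495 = -1.82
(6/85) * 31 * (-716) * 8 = -1065408/85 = -12534.21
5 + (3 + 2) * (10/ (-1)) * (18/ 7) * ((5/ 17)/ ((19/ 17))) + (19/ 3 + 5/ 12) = -11749/ 532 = -22.08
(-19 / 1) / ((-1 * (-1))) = -19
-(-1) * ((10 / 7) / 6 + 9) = 194 / 21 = 9.24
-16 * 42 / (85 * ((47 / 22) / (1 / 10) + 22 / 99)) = -66528 / 181645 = -0.37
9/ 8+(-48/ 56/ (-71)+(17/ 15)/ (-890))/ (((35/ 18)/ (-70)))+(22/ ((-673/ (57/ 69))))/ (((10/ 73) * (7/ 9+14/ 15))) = 12148778769/ 19562360200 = 0.62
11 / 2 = 5.50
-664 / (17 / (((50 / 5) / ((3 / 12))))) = -26560 / 17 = -1562.35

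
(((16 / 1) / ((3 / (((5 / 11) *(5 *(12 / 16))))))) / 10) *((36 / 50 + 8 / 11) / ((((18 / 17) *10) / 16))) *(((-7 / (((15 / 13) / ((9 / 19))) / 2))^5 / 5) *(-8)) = 2334708537982119936 / 117034366796875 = 19948.91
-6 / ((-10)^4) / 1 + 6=29997 / 5000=6.00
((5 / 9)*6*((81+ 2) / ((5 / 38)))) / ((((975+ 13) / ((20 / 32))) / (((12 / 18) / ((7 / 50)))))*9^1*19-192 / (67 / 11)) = 13207375 / 356366754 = 0.04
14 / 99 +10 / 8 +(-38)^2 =572375 / 396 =1445.39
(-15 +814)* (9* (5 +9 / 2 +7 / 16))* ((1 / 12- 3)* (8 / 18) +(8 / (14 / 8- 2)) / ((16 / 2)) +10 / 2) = -42347 / 2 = -21173.50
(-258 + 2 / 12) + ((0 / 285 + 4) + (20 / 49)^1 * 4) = -74147 / 294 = -252.20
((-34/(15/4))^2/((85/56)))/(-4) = -13.54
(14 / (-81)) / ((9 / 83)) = -1162 / 729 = -1.59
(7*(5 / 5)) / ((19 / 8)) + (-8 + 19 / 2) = 169 / 38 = 4.45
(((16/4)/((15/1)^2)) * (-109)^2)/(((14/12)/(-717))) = -22716472/175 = -129808.41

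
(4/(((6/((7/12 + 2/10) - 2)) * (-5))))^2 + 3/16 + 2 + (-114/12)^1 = -5901809/810000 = -7.29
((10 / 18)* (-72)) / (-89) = 40 / 89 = 0.45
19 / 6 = 3.17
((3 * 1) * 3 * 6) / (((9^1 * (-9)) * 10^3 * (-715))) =1 / 1072500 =0.00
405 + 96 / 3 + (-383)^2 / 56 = 171161 / 56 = 3056.45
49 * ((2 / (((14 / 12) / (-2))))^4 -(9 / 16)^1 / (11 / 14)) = 29045025 / 4312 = 6735.86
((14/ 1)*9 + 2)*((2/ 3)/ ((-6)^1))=-128/ 9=-14.22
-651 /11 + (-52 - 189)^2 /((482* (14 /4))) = -1906 /77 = -24.75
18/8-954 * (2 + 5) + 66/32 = -106779/16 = -6673.69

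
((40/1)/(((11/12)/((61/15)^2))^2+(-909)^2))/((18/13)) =57598698560/1647439976139849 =0.00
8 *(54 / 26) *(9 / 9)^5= 216 / 13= 16.62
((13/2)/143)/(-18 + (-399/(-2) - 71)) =1/2431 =0.00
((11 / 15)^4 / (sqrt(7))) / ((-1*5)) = -14641*sqrt(7) / 1771875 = -0.02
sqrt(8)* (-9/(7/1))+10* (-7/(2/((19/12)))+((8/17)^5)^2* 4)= -1340120547723065/24191926805388-18* sqrt(2)/7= -59.03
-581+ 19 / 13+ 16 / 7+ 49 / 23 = -1203731 / 2093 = -575.12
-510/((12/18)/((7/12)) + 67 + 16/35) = -2550/343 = -7.43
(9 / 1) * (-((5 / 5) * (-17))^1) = 153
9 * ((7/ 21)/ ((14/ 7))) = 3/ 2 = 1.50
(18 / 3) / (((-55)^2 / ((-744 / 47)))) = -4464 / 142175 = -0.03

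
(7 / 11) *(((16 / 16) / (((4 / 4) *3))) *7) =49 / 33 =1.48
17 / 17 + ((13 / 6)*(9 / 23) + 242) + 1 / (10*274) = 243.85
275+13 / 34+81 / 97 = 910965 / 3298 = 276.22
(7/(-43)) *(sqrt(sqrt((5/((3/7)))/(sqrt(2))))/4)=-7 *2^(7/8) *3^(3/4) *35^(1/4)/1032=-0.07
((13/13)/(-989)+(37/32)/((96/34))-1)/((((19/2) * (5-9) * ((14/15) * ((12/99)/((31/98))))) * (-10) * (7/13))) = -0.01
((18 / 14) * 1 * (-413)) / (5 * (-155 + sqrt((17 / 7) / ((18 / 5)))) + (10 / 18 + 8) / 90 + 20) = 290324250 * sqrt(1190) / 2617217151853 + 108294386130 / 153953950109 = 0.71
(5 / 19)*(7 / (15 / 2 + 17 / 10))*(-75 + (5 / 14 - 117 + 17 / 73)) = -4890525 / 127604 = -38.33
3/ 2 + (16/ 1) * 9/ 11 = 321/ 22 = 14.59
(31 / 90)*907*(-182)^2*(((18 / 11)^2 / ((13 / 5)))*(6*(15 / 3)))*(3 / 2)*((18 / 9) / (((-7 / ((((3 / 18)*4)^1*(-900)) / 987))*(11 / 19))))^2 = 68404477190400000 / 1584756481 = 43164030.57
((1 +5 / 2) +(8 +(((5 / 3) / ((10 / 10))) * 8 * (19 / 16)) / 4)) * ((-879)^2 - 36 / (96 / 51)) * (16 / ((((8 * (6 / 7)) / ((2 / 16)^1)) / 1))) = 1783554675 / 512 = 3483505.22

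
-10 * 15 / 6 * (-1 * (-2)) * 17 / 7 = -850 / 7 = -121.43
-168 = -168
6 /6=1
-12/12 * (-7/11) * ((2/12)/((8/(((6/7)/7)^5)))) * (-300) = -48600/443889677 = -0.00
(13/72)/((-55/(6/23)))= -13/15180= -0.00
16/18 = 8/9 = 0.89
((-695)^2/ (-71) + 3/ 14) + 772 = -5994769/ 994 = -6030.95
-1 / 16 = -0.06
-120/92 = -30/23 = -1.30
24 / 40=3 / 5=0.60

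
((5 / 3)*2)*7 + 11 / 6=151 / 6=25.17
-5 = -5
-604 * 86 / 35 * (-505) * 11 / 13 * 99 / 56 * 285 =203535194445 / 637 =319521498.34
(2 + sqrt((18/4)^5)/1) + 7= 9 + 243 *sqrt(2)/8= 51.96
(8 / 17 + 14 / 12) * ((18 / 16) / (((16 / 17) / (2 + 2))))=501 / 64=7.83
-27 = -27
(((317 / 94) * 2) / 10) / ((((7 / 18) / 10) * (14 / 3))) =8559 / 2303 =3.72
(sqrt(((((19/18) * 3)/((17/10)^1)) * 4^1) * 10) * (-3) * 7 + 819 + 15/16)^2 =3068840337/4352 - 459165 * sqrt(1938)/68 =407896.14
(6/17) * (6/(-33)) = -12/187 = -0.06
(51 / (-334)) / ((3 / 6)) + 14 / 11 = 1777 / 1837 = 0.97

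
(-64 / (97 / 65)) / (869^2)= -4160 / 73250617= -0.00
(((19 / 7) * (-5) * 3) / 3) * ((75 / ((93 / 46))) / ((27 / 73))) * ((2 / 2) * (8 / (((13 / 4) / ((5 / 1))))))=-1276040000 / 76167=-16753.19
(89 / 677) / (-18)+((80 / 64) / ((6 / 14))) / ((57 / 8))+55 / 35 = 3198497 / 1620738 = 1.97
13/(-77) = -13/77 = -0.17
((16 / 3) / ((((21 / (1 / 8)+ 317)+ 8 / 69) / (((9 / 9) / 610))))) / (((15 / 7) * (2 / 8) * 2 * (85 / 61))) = 2576 / 213390375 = 0.00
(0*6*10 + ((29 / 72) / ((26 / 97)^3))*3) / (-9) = -26467517 / 3796416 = -6.97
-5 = -5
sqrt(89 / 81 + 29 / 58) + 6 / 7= 6 / 7 + sqrt(518) / 18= 2.12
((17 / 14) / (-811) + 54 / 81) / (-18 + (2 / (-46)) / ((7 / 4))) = -521111 / 14121132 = -0.04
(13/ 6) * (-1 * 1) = -13/ 6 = -2.17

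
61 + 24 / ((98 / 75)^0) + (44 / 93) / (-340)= 671914 / 7905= 85.00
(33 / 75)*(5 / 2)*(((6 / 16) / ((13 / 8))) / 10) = 0.03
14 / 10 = 1.40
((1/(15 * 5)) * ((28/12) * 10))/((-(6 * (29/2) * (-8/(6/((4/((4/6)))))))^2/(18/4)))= -7/2422080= -0.00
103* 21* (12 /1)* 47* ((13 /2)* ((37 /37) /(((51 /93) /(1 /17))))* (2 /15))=163877532 /1445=113410.06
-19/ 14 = -1.36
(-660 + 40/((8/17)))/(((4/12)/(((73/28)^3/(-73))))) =9192525/21952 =418.76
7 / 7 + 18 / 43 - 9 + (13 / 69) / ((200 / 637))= -4142717 / 593400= -6.98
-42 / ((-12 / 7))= 49 / 2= 24.50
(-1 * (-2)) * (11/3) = 22/3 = 7.33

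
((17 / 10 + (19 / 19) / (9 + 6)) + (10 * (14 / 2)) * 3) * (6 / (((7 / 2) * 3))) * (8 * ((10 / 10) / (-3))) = -101648 / 315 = -322.69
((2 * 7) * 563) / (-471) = -7882 / 471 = -16.73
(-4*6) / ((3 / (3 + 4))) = -56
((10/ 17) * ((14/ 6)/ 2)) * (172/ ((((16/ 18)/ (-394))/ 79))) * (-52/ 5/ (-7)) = -104396604/ 17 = -6140976.71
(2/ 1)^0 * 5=5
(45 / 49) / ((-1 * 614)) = -45 / 30086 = -0.00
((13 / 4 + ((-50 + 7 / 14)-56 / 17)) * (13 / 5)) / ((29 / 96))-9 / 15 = -1052607 / 2465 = -427.02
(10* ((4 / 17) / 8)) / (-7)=-5 / 119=-0.04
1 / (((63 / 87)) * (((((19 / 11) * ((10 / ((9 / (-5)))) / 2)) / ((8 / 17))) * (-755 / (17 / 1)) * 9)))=2552 / 7531125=0.00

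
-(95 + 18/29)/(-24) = 2773/696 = 3.98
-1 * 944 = -944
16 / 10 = 8 / 5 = 1.60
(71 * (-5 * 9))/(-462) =1065/154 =6.92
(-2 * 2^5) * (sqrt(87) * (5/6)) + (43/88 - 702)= -61733/88 - 160 * sqrt(87)/3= -1198.97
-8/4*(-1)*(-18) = -36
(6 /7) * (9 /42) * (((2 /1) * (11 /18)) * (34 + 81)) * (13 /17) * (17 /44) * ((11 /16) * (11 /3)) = 180895 /9408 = 19.23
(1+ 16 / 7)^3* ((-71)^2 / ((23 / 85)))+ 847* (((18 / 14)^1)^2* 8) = 230510557 / 343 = 672042.44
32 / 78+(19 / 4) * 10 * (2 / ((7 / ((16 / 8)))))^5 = 2165872 / 655473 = 3.30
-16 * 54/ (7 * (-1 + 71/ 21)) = -1296/ 25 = -51.84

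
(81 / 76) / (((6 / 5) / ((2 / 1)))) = 135 / 76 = 1.78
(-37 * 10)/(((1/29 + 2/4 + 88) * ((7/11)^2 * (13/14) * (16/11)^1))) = -1428163/186914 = -7.64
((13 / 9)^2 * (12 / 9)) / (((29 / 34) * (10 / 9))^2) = 195364 / 63075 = 3.10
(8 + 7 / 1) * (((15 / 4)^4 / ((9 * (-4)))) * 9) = -759375 / 1024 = -741.58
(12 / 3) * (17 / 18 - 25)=-866 / 9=-96.22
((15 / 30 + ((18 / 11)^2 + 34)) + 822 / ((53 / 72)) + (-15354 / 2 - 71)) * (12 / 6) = -84576479 / 6413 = -13188.29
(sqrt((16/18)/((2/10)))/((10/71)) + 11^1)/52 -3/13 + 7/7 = 71 * sqrt(10)/780 + 51/52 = 1.27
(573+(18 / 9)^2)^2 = 332929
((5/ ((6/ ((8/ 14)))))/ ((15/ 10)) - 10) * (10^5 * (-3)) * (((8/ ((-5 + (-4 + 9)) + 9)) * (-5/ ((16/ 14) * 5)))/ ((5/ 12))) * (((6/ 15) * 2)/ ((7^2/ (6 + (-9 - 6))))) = 39040000/ 49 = 796734.69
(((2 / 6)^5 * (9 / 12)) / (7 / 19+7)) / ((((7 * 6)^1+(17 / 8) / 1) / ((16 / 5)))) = 152 / 5003775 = 0.00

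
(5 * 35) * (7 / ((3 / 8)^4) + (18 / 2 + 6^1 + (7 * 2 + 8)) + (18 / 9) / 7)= 5546125 / 81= 68470.68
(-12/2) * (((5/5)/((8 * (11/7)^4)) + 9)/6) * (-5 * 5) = 26413825/117128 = 225.51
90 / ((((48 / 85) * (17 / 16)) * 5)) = 30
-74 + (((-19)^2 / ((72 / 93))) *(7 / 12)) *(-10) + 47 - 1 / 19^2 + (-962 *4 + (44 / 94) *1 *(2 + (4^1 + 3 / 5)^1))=-80528820431 / 12216240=-6591.95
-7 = -7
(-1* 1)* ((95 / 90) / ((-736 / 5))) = 95 / 13248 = 0.01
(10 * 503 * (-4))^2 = 404814400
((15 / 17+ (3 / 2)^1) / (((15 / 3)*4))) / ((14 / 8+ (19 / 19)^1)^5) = 10368 / 13689335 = 0.00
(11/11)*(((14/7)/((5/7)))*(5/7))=2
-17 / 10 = -1.70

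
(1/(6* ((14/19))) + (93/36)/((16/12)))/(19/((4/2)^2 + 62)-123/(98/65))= -55979/2103232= -0.03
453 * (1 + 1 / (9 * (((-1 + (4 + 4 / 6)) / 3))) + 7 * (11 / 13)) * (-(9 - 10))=454359 / 143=3177.34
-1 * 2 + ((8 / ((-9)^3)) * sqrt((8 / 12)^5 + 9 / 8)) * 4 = -2 - 8 * sqrt(14658) / 19683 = -2.05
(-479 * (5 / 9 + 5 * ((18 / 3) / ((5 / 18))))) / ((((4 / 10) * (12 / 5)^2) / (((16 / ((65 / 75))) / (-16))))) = 292489375 / 11232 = 26040.72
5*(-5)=-25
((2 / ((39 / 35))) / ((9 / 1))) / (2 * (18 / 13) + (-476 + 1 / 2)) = -140 / 331857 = -0.00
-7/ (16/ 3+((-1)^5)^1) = -21/ 13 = -1.62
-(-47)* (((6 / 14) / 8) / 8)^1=141 / 448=0.31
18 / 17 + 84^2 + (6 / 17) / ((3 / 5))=119980 / 17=7057.65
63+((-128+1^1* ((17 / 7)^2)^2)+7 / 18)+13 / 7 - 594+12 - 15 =-27009869 / 43218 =-624.97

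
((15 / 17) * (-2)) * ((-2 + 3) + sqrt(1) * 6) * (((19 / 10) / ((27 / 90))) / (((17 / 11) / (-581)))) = 8500030 / 289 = 29411.87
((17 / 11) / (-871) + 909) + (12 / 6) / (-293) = 2551750654 / 2807233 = 908.99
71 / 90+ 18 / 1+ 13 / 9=607 / 30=20.23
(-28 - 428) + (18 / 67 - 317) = -51773 / 67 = -772.73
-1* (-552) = 552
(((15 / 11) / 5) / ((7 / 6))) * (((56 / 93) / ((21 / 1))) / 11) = 16 / 26257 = 0.00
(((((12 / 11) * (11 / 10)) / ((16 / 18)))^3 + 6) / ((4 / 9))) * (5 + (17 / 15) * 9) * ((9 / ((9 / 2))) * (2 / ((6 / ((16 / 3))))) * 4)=2571954 / 625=4115.13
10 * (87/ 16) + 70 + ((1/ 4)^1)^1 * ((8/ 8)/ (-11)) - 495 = -32617/ 88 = -370.65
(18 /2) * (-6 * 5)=-270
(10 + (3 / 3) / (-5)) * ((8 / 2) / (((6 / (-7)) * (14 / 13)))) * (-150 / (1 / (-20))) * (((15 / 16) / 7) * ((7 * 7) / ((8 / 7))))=-11704875 / 16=-731554.69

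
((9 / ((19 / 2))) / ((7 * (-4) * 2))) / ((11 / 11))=-9 / 532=-0.02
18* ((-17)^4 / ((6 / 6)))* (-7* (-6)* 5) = 315709380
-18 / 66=-0.27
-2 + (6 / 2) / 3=-1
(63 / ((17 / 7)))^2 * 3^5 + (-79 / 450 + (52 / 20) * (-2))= 21265798259 / 130050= 163520.17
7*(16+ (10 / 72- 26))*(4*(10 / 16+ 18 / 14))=-37985 / 72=-527.57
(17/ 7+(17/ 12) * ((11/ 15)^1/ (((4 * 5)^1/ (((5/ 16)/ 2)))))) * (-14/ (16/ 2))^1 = -392989/ 92160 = -4.26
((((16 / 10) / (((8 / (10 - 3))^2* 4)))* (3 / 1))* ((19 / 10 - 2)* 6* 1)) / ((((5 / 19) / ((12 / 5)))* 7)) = -3591 / 5000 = -0.72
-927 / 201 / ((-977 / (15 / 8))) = 4635 / 523672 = 0.01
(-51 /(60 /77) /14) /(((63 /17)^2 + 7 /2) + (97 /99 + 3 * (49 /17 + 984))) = -5350257 /3409127020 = -0.00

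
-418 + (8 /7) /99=-289666 /693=-417.99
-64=-64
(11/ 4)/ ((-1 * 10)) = -11/ 40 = -0.28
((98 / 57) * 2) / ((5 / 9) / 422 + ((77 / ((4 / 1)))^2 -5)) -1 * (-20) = 4222755668 / 211038529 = 20.01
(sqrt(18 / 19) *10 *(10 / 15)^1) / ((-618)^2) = 5 *sqrt(38) / 1814139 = 0.00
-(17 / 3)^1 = -17 / 3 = -5.67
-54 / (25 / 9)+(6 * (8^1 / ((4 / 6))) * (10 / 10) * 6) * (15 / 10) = 15714 / 25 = 628.56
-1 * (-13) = 13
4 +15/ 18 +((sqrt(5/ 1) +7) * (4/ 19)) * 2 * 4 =32 * sqrt(5)/ 19 +1895/ 114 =20.39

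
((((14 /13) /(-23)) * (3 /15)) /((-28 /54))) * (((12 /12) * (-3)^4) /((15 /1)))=729 /7475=0.10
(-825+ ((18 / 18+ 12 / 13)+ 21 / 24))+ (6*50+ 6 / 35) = -1900191 / 3640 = -522.03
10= 10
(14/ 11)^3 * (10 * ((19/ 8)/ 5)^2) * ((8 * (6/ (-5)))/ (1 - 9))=5.58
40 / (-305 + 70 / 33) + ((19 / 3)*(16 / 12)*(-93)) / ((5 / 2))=-9423248 / 29985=-314.27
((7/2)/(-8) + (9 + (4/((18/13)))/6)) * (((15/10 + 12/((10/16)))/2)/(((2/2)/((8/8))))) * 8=89861/120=748.84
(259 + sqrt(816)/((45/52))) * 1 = 208 * sqrt(51)/45 + 259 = 292.01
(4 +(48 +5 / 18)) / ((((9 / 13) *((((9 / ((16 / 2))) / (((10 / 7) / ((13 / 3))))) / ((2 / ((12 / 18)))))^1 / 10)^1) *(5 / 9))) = 75280 / 63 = 1194.92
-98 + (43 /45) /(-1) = -4453 /45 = -98.96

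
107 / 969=0.11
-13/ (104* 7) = -1/ 56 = -0.02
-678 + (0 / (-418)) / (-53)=-678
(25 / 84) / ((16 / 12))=25 / 112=0.22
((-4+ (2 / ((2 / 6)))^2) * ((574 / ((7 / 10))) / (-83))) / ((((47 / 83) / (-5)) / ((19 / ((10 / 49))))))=12214720 / 47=259887.66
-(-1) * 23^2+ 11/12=6359/12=529.92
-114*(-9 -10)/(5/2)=4332/5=866.40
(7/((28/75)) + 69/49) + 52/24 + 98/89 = 1225927/52332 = 23.43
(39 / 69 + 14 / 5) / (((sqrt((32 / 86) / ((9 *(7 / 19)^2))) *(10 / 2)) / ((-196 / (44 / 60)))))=-325.94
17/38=0.45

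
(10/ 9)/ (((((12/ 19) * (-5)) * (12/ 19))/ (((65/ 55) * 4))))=-4693/ 1782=-2.63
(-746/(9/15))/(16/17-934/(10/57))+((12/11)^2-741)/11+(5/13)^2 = -20417697363292/305316227931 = -66.87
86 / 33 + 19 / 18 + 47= 10031 / 198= 50.66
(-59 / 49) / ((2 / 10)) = -295 / 49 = -6.02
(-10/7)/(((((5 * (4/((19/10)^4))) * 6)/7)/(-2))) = 130321/60000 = 2.17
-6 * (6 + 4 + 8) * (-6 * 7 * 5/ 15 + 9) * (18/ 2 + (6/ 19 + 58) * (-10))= -5890860/ 19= -310045.26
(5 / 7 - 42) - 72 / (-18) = -261 / 7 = -37.29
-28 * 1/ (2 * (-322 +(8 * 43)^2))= -7/ 59007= -0.00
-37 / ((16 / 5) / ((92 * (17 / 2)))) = -72335 / 8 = -9041.88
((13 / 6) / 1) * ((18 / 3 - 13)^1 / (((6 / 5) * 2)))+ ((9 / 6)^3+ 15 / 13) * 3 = 3401 / 468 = 7.27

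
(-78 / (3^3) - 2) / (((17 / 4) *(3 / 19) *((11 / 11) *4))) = -1.82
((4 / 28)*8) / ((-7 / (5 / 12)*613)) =-10 / 90111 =-0.00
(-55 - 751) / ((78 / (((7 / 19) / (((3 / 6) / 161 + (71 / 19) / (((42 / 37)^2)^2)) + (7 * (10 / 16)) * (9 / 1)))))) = -5176824912 / 56607292039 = -0.09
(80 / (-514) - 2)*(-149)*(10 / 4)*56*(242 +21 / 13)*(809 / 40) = 221556342.36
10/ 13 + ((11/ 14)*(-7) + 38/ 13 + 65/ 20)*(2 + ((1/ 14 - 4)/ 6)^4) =828122405/ 369847296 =2.24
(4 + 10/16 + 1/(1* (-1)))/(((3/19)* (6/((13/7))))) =7163/1008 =7.11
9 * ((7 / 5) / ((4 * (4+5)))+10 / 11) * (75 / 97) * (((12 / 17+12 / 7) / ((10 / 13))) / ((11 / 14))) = 5270616 / 199529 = 26.42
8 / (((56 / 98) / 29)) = 406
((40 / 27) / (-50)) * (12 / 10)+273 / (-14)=-8791 / 450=-19.54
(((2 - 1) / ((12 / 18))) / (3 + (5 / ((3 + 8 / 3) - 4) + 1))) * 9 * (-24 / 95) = -324 / 665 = -0.49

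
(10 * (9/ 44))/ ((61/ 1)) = 45/ 1342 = 0.03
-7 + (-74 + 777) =696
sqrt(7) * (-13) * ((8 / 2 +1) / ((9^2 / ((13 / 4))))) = -845 * sqrt(7) / 324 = -6.90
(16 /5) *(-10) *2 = -64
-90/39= -2.31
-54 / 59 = -0.92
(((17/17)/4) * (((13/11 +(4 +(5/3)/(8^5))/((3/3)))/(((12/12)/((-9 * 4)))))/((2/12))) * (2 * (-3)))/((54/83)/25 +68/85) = 313929532575/154451968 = 2032.54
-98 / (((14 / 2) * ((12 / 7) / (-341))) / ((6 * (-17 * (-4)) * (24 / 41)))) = 27269088 / 41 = 665099.71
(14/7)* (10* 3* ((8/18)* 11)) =880/3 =293.33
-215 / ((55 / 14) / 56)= -33712 / 11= -3064.73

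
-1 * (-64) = 64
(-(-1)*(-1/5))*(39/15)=-13/25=-0.52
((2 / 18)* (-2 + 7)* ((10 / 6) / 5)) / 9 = 5 / 243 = 0.02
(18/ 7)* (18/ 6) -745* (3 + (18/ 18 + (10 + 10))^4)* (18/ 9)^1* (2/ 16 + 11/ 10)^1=-2484873393/ 7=-354981913.29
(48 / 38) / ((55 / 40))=192 / 209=0.92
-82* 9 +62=-676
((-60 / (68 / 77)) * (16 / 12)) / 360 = -0.25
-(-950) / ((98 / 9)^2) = 38475 / 4802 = 8.01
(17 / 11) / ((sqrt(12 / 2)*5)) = 17*sqrt(6) / 330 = 0.13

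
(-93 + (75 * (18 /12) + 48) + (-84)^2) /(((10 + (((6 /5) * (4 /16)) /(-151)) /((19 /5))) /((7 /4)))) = 286122501 /229508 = 1246.68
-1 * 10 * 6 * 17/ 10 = -102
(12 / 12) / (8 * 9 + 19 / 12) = 12 / 883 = 0.01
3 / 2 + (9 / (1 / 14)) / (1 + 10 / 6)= 48.75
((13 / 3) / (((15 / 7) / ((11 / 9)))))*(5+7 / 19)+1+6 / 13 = 491177 / 33345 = 14.73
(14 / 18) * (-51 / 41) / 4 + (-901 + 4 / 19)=-8422841 / 9348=-901.03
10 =10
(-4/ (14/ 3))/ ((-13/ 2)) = 12/ 91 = 0.13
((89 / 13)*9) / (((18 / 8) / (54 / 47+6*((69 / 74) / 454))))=163194138 / 5131789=31.80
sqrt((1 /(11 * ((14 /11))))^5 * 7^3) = sqrt(2) /56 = 0.03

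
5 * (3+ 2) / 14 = 25 / 14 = 1.79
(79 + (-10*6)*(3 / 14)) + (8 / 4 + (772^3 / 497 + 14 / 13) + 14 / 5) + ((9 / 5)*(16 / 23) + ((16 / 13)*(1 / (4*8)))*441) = 1375832037197 / 1486030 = 925844.05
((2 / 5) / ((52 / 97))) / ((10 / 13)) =97 / 100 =0.97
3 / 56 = 0.05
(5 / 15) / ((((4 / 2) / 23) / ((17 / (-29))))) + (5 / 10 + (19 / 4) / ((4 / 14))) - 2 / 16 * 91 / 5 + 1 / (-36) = 32821 / 2610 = 12.58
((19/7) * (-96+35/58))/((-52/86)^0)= -105127/406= -258.93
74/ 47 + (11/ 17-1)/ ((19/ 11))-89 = -87.63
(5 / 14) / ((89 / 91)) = 65 / 178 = 0.37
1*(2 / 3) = 2 / 3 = 0.67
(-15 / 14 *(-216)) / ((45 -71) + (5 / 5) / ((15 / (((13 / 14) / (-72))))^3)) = -799967508480000 / 89872892930197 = -8.90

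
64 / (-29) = -64 / 29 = -2.21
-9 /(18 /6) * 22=-66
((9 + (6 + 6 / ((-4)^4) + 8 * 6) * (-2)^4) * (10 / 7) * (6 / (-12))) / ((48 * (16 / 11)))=-128095 / 14336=-8.94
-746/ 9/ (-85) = 746/ 765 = 0.98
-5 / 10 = -1 / 2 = -0.50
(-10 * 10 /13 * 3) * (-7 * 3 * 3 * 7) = 132300 /13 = 10176.92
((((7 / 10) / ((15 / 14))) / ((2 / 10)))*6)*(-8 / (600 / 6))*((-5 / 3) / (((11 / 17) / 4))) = 13328 / 825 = 16.16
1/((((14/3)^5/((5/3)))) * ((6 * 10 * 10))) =27/21512960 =0.00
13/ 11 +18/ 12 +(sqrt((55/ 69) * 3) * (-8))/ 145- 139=-2999/ 22- 8 * sqrt(1265)/ 3335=-136.40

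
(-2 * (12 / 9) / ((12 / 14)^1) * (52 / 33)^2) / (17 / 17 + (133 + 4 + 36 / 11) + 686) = -208 / 22275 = -0.01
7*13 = 91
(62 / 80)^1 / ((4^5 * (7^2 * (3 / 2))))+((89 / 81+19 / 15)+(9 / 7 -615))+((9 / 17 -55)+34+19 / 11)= -630.09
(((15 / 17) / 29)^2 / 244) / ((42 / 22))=825 / 415127692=0.00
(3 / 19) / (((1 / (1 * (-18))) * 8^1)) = -27 / 76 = -0.36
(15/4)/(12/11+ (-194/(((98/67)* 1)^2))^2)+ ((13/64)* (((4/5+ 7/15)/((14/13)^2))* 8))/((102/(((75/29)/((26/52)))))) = 437563997116208185/4837346679201776544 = 0.09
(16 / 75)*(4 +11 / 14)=536 / 525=1.02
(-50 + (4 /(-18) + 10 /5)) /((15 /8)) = -3472 /135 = -25.72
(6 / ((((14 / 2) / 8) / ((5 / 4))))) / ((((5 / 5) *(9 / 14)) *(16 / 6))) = 5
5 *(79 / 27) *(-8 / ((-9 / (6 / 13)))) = 6.00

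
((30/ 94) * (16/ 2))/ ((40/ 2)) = 0.13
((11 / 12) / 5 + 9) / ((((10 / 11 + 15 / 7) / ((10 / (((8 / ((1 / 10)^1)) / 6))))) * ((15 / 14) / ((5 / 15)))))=296989 / 423000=0.70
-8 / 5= -1.60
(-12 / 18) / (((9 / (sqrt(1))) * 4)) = -1 / 54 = -0.02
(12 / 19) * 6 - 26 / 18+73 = 12884 / 171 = 75.35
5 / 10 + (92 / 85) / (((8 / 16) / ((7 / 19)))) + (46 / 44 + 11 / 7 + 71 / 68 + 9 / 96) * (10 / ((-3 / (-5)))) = 381282593 / 5969040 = 63.88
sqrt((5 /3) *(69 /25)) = sqrt(115) /5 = 2.14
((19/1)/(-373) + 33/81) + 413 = 4162913/10071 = 413.36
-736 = -736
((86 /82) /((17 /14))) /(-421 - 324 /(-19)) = -11438 /5349475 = -0.00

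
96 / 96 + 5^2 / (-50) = 1 / 2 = 0.50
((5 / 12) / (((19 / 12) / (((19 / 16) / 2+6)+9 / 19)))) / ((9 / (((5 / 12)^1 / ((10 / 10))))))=107425 / 1247616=0.09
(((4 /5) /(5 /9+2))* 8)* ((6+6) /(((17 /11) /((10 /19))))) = 76032 /7429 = 10.23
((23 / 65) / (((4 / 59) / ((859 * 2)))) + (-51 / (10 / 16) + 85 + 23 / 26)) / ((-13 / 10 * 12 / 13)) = -7475.77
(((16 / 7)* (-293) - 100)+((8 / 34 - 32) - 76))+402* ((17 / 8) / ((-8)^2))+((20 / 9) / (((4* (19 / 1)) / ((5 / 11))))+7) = -49115250169 / 57302784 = -857.12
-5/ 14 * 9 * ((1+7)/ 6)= -30/ 7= -4.29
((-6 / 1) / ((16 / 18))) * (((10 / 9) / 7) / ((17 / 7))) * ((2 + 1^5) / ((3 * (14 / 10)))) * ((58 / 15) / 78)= -145 / 9282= -0.02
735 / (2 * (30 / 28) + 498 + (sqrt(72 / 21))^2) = 343 / 235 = 1.46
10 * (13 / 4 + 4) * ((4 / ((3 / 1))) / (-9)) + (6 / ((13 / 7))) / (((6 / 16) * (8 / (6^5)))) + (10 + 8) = 8381.41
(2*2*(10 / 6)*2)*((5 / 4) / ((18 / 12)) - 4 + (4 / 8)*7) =40 / 9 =4.44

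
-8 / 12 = -2 / 3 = -0.67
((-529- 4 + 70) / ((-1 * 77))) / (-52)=-463 / 4004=-0.12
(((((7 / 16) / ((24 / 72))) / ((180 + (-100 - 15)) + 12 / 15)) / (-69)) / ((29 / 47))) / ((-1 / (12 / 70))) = 3 / 37352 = 0.00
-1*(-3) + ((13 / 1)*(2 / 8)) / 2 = 37 / 8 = 4.62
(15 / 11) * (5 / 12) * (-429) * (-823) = 802425 / 4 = 200606.25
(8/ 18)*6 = 8/ 3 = 2.67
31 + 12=43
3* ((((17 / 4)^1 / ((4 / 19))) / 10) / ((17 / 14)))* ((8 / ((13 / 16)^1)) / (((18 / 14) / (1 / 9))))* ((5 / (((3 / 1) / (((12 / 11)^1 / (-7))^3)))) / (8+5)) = -9728 / 4723719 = -0.00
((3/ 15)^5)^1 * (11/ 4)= 11/ 12500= 0.00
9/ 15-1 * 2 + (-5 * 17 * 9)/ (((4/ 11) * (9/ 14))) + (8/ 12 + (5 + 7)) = -97837/ 30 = -3261.23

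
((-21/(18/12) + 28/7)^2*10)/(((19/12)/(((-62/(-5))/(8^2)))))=2325/19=122.37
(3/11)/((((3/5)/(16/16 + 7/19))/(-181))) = -23530/209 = -112.58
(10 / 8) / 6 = 5 / 24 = 0.21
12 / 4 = 3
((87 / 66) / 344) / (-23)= -29 / 174064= -0.00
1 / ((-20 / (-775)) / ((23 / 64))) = 3565 / 256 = 13.93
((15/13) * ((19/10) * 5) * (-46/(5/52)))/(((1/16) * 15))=-27968/5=-5593.60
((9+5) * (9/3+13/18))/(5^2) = 469/225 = 2.08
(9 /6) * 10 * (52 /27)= 260 /9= 28.89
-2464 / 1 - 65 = -2529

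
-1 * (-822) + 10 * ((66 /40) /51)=27959 /34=822.32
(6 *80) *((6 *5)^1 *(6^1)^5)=111974400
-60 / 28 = -15 / 7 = -2.14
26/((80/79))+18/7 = 28.25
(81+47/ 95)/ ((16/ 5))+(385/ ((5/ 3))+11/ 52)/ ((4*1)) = 329083/ 3952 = 83.27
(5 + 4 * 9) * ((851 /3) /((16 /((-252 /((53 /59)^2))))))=-226999.55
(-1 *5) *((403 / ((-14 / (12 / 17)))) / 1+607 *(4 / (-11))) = 1577650 / 1309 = 1205.23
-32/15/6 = -16/45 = -0.36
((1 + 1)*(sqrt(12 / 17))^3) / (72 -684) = -4*sqrt(51) / 14739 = -0.00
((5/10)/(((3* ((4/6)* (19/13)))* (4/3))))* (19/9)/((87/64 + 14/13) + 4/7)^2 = 27559168/920535867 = 0.03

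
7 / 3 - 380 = -1133 / 3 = -377.67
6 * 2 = 12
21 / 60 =7 / 20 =0.35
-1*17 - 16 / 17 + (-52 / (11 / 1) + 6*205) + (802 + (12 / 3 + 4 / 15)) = 5648143 / 2805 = 2013.60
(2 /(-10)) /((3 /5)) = -1 /3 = -0.33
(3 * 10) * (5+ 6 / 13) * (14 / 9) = 9940 / 39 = 254.87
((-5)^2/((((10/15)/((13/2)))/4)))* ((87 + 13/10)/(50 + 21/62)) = 5337735/3121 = 1710.26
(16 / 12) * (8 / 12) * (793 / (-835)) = -6344 / 7515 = -0.84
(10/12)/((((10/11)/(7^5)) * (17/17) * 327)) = 184877/3924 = 47.11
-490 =-490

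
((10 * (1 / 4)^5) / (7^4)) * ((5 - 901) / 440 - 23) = -1377 / 13522432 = -0.00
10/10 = 1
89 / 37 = 2.41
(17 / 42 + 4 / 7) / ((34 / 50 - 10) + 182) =1025 / 181314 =0.01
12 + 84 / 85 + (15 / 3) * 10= 5354 / 85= 62.99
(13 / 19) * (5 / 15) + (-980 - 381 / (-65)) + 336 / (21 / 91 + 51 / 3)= -7072181 / 7410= -954.41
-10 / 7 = -1.43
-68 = -68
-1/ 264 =-0.00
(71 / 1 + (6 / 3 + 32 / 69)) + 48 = 8381 / 69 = 121.46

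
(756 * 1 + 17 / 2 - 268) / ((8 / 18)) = 8937 / 8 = 1117.12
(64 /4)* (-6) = -96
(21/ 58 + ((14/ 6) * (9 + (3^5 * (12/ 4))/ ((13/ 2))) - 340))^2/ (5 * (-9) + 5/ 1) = -81.07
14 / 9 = 1.56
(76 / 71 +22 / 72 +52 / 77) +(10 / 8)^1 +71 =3655847 / 49203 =74.30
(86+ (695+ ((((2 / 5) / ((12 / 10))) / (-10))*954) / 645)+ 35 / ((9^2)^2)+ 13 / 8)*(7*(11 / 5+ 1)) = 618195503954 / 35265375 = 17529.82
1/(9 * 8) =1/72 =0.01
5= 5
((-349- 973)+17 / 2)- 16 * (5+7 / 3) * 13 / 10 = -43981 / 30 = -1466.03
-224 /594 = -112 /297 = -0.38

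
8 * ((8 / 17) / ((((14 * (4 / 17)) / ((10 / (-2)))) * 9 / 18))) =-11.43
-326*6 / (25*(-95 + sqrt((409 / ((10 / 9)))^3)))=-43200216*sqrt(4090) / 249338226205 - 7432800 / 49867645241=-0.01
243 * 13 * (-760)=-2400840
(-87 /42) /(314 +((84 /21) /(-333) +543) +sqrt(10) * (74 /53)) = -7741282900401 /3202625691562094 +6306146541 * sqrt(10) /1601312845781047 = -0.00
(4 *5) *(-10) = -200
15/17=0.88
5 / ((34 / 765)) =112.50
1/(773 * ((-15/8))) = -8/11595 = -0.00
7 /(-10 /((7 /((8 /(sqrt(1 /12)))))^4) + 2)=-16807 /5893438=-0.00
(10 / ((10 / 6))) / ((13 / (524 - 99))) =2550 / 13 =196.15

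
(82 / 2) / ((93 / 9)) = 123 / 31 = 3.97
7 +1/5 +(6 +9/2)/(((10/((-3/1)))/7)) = -297/20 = -14.85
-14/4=-7/2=-3.50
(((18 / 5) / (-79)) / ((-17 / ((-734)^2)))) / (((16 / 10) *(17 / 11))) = 13334211 / 22831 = 584.04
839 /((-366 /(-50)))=114.62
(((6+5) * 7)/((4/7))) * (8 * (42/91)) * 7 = 45276/13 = 3482.77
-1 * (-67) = 67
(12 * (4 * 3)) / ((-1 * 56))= -18 / 7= -2.57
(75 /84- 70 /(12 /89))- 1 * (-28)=-490.27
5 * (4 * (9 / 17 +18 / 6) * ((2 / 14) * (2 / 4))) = 600 / 119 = 5.04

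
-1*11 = -11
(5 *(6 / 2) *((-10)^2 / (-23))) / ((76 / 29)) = -10875 / 437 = -24.89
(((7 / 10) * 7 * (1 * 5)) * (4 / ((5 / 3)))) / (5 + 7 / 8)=2352 / 235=10.01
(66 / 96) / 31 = 11 / 496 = 0.02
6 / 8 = 3 / 4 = 0.75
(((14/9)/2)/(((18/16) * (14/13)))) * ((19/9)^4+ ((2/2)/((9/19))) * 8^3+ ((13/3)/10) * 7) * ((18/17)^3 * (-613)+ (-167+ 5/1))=-101605212873164/161170965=-630418.84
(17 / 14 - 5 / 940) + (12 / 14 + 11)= 17195 / 1316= 13.07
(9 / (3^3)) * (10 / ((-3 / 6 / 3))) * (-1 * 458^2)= 4195280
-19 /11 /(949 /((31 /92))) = -589 /960388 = -0.00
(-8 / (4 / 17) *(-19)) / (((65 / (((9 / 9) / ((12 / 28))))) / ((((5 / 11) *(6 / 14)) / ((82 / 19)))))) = 6137 / 5863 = 1.05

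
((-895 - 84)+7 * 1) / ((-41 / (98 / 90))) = 5292 / 205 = 25.81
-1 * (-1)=1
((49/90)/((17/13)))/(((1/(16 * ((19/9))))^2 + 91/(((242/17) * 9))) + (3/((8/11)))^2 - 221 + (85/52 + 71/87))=-1342713404032/647660940586735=-0.00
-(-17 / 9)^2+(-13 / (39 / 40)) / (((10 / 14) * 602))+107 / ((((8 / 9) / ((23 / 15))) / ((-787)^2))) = 15927066520541 / 139320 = 114320029.58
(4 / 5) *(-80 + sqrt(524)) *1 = -64 + 8 *sqrt(131) / 5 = -45.69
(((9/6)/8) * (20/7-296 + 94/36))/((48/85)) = -3111595/32256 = -96.47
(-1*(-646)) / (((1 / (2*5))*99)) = 6460 / 99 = 65.25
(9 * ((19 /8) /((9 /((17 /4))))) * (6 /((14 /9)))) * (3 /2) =26163 /448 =58.40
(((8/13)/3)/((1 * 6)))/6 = 2/351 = 0.01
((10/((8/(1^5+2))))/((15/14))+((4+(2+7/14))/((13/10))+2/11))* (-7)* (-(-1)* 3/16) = -11.39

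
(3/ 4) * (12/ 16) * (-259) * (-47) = 109557/ 16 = 6847.31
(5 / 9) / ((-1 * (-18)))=0.03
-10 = -10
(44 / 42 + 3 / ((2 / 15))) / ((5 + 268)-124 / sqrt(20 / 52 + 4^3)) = 1978* sqrt(1209) / 14040845 + 26703 / 308590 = 0.09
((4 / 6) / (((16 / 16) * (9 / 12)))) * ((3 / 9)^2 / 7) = 8 / 567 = 0.01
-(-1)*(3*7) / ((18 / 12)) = 14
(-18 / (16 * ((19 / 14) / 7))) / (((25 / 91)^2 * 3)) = -1217307 / 47500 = -25.63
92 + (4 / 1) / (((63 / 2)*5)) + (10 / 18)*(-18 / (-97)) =2814986 / 30555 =92.13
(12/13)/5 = 12/65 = 0.18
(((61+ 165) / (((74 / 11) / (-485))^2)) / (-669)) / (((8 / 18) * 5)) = -1929738855 / 2442296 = -790.13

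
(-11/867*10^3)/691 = -11000/599097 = -0.02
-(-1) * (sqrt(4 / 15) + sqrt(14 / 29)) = 2 * sqrt(15) / 15 + sqrt(406) / 29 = 1.21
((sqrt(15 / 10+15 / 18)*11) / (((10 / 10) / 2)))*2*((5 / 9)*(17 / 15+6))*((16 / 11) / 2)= 3424*sqrt(21) / 81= 193.71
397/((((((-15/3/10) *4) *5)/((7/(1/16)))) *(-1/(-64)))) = -284569.60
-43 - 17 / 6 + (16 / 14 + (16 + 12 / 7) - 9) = -1511 / 42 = -35.98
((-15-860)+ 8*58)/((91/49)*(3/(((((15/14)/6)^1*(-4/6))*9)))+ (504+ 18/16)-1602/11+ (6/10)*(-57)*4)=-1.89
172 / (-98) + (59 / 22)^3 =9147843 / 521752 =17.53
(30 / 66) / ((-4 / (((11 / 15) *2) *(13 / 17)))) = -13 / 102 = -0.13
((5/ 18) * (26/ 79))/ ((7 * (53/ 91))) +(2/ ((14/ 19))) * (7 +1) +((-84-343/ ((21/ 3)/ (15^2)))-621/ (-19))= -55403770561/ 5011839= -11054.58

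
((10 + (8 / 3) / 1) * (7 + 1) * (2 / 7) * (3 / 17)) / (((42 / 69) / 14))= 13984 / 119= 117.51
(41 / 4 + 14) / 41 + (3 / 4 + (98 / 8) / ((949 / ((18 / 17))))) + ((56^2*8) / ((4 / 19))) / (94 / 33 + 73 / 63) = 109255085468591 / 3673709962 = 29739.71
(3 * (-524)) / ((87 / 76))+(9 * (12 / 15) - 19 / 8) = -1587363 / 1160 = -1368.42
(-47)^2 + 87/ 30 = 22119/ 10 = 2211.90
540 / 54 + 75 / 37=445 / 37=12.03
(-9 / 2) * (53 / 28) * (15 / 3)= -2385 / 56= -42.59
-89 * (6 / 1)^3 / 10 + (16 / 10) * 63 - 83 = -9523 / 5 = -1904.60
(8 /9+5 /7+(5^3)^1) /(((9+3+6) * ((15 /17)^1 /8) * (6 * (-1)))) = -271184 /25515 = -10.63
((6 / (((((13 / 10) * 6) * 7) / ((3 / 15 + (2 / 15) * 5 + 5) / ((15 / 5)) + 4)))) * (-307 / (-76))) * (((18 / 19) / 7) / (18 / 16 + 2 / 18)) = 5923872 / 20466173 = 0.29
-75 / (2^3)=-75 / 8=-9.38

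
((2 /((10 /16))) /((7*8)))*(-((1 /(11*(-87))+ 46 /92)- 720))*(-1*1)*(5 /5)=-275425 /6699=-41.11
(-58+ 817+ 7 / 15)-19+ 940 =25207 / 15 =1680.47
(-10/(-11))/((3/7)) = 70/33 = 2.12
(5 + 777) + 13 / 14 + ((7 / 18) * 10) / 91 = 782.97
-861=-861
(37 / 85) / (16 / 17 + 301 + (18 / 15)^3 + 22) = 925 / 692047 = 0.00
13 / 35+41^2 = 58848 / 35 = 1681.37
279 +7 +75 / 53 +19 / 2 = 31473 / 106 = 296.92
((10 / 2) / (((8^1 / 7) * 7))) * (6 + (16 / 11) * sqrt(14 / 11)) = 10 * sqrt(154) / 121 + 15 / 4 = 4.78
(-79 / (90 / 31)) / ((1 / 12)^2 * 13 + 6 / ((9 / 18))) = -19592 / 8705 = -2.25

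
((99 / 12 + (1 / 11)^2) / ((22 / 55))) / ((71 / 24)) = 59955 / 8591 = 6.98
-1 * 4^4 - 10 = -266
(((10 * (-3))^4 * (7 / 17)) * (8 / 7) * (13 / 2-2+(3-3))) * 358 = 10439280000 / 17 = 614075294.12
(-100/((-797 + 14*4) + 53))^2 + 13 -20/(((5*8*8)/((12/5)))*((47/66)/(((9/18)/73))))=13.02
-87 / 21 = -29 / 7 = -4.14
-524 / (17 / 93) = -48732 / 17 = -2866.59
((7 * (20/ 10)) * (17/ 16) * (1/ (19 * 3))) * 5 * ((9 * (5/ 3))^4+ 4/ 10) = 30122113/ 456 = 66057.27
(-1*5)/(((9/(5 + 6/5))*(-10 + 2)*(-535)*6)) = -31/231120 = -0.00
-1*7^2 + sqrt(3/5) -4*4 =-65 + sqrt(15)/5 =-64.23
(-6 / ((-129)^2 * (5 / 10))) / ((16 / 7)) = -7 / 22188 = -0.00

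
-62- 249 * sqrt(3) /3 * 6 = -498 * sqrt(3)- 62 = -924.56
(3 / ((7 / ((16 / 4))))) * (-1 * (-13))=156 / 7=22.29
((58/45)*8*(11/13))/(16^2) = 319/9360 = 0.03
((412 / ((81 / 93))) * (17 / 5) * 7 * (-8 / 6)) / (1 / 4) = -60044.17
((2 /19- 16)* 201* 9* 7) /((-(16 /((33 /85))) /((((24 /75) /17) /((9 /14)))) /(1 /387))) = 10906126 /29514125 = 0.37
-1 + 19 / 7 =12 / 7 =1.71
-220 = -220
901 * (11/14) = 9911/14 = 707.93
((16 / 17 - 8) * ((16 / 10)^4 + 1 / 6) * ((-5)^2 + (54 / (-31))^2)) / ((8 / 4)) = -1357880282 / 2042125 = -664.93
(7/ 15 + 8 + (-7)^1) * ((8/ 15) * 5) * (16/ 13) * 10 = 5632/ 117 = 48.14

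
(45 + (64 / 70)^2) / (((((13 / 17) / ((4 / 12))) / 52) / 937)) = 3577589684 / 3675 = 973493.79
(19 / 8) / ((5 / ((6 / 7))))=57 / 140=0.41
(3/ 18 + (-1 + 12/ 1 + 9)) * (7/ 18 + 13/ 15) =13673/ 540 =25.32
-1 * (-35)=35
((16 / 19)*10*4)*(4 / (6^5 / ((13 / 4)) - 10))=16640 / 294253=0.06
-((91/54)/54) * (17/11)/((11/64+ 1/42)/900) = -17326400/78111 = -221.82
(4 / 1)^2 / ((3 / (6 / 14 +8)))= 44.95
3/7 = 0.43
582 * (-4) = -2328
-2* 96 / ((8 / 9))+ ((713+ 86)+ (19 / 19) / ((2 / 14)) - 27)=563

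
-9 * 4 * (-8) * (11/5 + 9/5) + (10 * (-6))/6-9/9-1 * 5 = 1136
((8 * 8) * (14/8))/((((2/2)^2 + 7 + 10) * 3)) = 56/27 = 2.07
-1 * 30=-30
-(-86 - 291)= 377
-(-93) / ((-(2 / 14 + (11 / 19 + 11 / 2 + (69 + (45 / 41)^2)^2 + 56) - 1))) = -69903675618 / 3750680434021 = -0.02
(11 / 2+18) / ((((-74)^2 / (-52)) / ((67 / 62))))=-40937 / 169756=-0.24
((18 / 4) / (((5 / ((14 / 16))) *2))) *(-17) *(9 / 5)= -9639 / 800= -12.05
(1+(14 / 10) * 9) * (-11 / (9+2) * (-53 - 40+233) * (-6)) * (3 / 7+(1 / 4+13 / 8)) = 26316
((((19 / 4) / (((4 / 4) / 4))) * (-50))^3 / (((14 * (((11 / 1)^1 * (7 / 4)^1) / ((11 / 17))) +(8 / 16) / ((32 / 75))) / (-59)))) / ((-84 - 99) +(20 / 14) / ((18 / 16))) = -203959224000000 / 306043219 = -666439.28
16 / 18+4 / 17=172 / 153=1.12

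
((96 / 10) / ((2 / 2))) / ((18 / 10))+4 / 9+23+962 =8917 / 9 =990.78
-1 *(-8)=8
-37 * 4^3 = -2368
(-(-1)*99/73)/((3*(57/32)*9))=352/12483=0.03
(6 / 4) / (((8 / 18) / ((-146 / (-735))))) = 657 / 980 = 0.67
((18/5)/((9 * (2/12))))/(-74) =-6/185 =-0.03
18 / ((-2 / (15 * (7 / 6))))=-315 / 2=-157.50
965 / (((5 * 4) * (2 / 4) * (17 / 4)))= 386 / 17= 22.71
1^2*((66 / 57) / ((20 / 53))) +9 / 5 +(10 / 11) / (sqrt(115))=2*sqrt(115) / 253 +185 / 38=4.95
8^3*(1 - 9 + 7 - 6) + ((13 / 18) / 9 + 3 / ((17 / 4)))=-9868171 / 2754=-3583.21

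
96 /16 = 6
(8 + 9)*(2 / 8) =17 / 4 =4.25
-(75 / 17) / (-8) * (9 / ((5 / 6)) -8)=105 / 68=1.54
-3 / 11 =-0.27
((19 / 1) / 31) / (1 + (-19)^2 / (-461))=2.83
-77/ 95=-0.81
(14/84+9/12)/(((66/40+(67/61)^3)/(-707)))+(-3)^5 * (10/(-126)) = -56313311930/283618293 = -198.55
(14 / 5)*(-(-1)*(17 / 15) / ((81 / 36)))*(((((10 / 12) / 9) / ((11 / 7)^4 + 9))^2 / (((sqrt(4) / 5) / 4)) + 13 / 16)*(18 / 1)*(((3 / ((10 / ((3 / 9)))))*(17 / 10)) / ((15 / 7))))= 352867624684547 / 215539101562500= 1.64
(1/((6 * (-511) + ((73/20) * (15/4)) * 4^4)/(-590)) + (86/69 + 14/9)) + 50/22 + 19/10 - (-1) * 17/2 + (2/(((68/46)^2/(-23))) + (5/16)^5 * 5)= -1739737036858967/251856782622720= -6.91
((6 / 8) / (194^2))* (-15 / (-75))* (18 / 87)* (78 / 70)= 351 / 382005400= 0.00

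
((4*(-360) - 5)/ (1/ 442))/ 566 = -319345/ 283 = -1128.43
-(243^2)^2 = -3486784401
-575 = -575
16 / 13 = 1.23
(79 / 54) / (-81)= -79 / 4374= -0.02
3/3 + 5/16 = 1.31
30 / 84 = 5 / 14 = 0.36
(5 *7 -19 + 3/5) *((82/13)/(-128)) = -3403/4160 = -0.82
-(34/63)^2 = -1156/3969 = -0.29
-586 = -586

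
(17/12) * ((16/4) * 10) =170/3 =56.67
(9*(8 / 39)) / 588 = 2 / 637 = 0.00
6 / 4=3 / 2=1.50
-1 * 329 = -329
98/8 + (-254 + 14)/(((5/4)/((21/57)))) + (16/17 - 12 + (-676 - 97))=-1088569/1292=-842.55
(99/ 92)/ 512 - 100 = -4710301/ 47104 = -100.00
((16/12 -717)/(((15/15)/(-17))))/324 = 36499/972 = 37.55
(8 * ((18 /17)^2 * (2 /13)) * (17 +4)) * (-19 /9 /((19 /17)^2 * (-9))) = 1344 /247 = 5.44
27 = 27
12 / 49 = 0.24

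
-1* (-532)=532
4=4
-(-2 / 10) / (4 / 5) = 1 / 4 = 0.25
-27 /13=-2.08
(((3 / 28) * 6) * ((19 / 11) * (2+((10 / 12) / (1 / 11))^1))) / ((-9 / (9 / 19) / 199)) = -39999 / 308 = -129.87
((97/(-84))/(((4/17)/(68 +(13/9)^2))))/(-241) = 1337339/937008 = 1.43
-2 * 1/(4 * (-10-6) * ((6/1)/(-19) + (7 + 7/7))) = 19/4672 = 0.00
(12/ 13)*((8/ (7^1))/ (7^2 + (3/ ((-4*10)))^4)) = 245760000/ 11415047371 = 0.02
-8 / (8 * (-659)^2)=-1 / 434281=-0.00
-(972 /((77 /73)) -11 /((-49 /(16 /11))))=-496868 /539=-921.83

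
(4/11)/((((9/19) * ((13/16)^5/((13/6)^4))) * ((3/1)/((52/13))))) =19922944/312741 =63.70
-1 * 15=-15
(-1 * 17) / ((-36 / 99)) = 187 / 4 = 46.75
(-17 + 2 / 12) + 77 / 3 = 53 / 6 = 8.83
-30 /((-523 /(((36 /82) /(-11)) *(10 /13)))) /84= -450 /21464443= -0.00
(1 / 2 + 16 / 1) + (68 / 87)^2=259025 / 15138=17.11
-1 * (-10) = 10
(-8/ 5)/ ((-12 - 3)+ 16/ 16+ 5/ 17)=136/ 1165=0.12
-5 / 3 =-1.67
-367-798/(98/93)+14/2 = -7821/7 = -1117.29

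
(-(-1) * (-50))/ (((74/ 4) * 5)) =-20/ 37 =-0.54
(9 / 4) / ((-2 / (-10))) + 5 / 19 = 875 / 76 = 11.51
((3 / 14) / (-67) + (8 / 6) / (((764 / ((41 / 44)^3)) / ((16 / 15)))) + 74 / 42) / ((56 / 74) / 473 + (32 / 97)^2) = 80786260944212123 / 5068352783522160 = 15.94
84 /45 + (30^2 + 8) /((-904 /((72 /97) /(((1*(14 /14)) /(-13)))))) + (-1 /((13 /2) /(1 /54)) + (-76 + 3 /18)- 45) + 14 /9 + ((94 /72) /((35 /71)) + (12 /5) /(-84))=-56610377623 /538623540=-105.10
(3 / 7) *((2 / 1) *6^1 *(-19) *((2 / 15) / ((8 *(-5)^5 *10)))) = 57 / 1093750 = 0.00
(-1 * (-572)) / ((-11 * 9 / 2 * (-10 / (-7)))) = -364 / 45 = -8.09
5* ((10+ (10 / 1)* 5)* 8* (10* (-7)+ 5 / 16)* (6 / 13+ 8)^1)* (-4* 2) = 11321538.46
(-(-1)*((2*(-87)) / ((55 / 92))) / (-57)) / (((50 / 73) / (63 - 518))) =-17723524 / 5225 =-3392.06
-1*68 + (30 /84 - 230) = -4167 /14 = -297.64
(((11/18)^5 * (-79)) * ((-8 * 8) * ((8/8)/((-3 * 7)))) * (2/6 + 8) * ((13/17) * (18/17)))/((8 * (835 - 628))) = -4134984425/49454836578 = -0.08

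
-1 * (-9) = 9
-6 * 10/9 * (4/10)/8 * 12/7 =-4/7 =-0.57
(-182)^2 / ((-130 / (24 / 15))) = -10192 / 25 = -407.68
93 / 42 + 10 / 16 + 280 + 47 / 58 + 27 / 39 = 6003027 / 21112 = 284.34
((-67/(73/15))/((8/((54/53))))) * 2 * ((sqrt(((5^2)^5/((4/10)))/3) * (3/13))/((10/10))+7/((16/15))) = -84796875 * sqrt(30)/201188 - 2849175/123808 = -2331.56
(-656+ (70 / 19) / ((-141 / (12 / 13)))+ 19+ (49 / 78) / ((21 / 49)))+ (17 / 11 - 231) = -1988302973 / 2298582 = -865.01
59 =59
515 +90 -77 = 528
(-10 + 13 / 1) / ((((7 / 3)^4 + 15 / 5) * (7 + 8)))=81 / 13220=0.01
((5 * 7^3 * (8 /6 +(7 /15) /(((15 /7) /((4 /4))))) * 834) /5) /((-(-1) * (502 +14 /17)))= 282867641 /320550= 882.44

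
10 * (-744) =-7440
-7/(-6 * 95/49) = 343/570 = 0.60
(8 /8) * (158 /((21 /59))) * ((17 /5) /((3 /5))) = 158474 /63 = 2515.46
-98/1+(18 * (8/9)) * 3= -50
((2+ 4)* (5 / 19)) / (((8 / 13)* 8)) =195 / 608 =0.32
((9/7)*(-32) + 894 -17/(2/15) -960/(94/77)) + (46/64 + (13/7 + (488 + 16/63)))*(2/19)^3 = -4911109499/81237996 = -60.45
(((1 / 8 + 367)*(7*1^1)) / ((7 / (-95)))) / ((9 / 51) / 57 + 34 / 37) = -1111502755 / 29384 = -37826.80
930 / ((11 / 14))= 13020 / 11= 1183.64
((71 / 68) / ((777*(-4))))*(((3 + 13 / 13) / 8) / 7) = -71 / 2958816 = -0.00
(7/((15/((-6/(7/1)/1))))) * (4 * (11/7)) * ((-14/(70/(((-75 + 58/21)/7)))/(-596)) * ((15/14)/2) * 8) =66748/1788745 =0.04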